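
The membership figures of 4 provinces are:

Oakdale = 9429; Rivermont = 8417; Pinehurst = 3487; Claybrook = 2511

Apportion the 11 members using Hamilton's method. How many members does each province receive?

Total 23844; standard divisor 23844/11 ≈ 2167.636.
Standard quotas: Oakdale 4.3499, Rivermont 3.8830, Pinehurst 1.6087, Claybrook 1.1584.
Lower quotas: Oakdale 4, Rivermont 3, Pinehurst 1, Claybrook 1 (sum 9, leaving 2 seats).
Remainders in descending order: Rivermont 0.8830, Pinehurst 0.6087, Oakdale 0.3499, Claybrook 0.1584.
Largest remainders: Rivermont, Pinehurst receive the extra seats.

Oakdale=4; Rivermont=4; Pinehurst=2; Claybrook=1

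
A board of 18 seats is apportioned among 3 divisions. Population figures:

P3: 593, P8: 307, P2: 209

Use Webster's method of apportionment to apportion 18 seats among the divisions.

P3: 10, P8: 5, P2: 3

Standard divisor 1109/18 ≈ 61.611; standard quotas: P3 9.625, P8 4.983, P2 3.392.
Rounding to the nearest integer gives P3 10, P8 5, P2 3 — total 18, matching the house size, so no adjustment is needed.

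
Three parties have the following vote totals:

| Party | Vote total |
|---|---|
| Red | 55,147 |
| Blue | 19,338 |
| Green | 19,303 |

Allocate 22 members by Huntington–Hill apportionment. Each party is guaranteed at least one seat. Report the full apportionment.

Red 13, Blue 5, Green 4

With divisor 4320: modified quotas Red 12.766, Blue 4.476, Green 4.468.
Geometric-mean thresholds: Red √(12·13)=12.490, Blue √(4·5)=4.472, Green √(4·5)=4.472.
Each quota rounded against its threshold gives Red 13, Blue 5, Green 4 (total 22).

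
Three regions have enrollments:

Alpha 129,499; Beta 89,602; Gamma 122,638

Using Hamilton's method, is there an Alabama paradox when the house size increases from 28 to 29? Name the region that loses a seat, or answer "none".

none

At 28 seats: Alpha 11, Beta 7, Gamma 10.
At 29 seats: Alpha 11, Beta 8, Gamma 10.
No region's allocation decreased.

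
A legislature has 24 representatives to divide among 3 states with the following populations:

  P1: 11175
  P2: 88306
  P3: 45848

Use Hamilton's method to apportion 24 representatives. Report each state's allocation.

Total 145329; standard divisor 145329/24 ≈ 6055.375.
Standard quotas: P1 1.8455, P2 14.5831, P3 7.5715.
Lower quotas: P1 1, P2 14, P3 7 (sum 22, leaving 2 seats).
Remainders in descending order: P1 0.8455, P2 0.5831, P3 0.5715.
The surplus seats go to P1, P2.

P1 2, P2 15, P3 7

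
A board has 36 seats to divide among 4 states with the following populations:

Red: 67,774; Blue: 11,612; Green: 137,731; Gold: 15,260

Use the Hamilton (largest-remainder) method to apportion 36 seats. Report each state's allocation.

The standard divisor is 232377/36 ≈ 6454.917.
Standard quotas: Red 10.4996, Blue 1.7989, Green 21.3374, Gold 2.3641.
Lower quotas: Red 10, Blue 1, Green 21, Gold 2 (sum 34, leaving 2 seats).
Remainders in descending order: Blue 0.7989, Red 0.4996, Gold 0.3641, Green 0.3374.
The surplus seats go to Blue, Red.

Red 11, Blue 2, Green 21, Gold 2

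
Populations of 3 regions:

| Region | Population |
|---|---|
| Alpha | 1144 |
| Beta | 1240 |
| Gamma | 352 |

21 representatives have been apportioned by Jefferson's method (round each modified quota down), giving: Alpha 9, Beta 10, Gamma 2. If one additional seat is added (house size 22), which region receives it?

Gamma

Priority for the next seat is population ÷ (current seats + 1).
Priorities: Alpha 114.400, Beta 112.727, Gamma 117.333.
Highest priority: Gamma.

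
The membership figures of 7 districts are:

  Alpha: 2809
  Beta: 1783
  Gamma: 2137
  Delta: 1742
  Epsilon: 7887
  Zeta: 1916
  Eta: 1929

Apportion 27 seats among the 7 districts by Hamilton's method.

Total 20203; standard divisor 20203/27 ≈ 748.259.
Standard quotas: Alpha 3.7540, Beta 2.3829, Gamma 2.8560, Delta 2.3281, Epsilon 10.5405, Zeta 2.5606, Eta 2.5780.
Lower quotas: Alpha 3, Beta 2, Gamma 2, Delta 2, Epsilon 10, Zeta 2, Eta 2 (sum 23, leaving 4 seats).
Remainders in descending order: Gamma 0.8560, Alpha 0.7540, Eta 0.5780, Zeta 0.5606, Epsilon 0.5405, Beta 0.3829, Delta 0.3281.
The surplus seats go to Gamma, Alpha, Eta, Zeta.

Alpha 4; Beta 2; Gamma 3; Delta 2; Epsilon 10; Zeta 3; Eta 3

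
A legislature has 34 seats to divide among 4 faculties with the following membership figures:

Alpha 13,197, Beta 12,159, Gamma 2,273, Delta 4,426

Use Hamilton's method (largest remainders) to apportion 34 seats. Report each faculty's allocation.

Standard divisor: 32055 ÷ 34 ≈ 942.794.
Standard quotas: Alpha 13.9978, Beta 12.8968, Gamma 2.4109, Delta 4.6946.
Lower quotas: Alpha 13, Beta 12, Gamma 2, Delta 4 (sum 31, leaving 3 seats).
Remainders in descending order: Alpha 0.9978, Beta 0.8968, Delta 0.6946, Gamma 0.4109.
The surplus seats go to Alpha, Beta, Delta.

Alpha: 14, Beta: 13, Gamma: 2, Delta: 5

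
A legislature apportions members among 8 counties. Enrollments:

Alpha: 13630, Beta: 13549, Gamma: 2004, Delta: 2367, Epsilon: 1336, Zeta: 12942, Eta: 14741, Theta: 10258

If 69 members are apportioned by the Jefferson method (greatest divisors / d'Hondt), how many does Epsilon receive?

1

Standard divisor 70827/69 ≈ 1026.478; standard quotas: Alpha 13.278, Beta 13.200, Gamma 1.952, Delta 2.306, Epsilon 1.302, Zeta 12.608, Eta 14.361, Theta 9.993.
Rounding down gives 13, 13, 1, 2, 1, 12, 14, 9 = 65 seats, so the divisor must be adjusted.
With modified divisor 980: modified quotas Alpha 13.908, Beta 13.826, Gamma 2.045, Delta 2.415, Epsilon 1.363, Zeta 13.206, Eta 15.042, Theta 10.467.
Rounding down: Alpha 13, Beta 13, Gamma 2, Delta 2, Epsilon 1, Zeta 13, Eta 15, Theta 10 (total 69).
Epsilon receives 1.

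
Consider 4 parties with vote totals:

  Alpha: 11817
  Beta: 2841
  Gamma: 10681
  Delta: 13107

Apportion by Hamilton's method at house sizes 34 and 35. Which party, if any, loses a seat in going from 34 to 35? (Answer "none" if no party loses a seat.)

Beta

At 34 seats: Alpha 10, Beta 3, Gamma 9, Delta 12.
At 35 seats: Alpha 11, Beta 2, Gamma 10, Delta 12.
Beta drops from 3 to 2.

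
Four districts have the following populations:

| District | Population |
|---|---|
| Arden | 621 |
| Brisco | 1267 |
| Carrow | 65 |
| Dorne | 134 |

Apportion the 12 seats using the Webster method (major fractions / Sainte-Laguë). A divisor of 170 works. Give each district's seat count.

Arden 4, Brisco 7, Carrow 0, Dorne 1

With modified divisor 170: modified quotas Arden 3.653, Brisco 7.453, Carrow 0.382, Dorne 0.788.
Rounding to the nearest integer: Arden 4, Brisco 7, Carrow 0, Dorne 1 (total 12).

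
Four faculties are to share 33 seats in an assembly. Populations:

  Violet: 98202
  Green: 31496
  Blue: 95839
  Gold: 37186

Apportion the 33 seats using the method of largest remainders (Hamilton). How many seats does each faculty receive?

Standard divisor: 262723 ÷ 33 ≈ 7961.303.
Standard quotas: Violet 12.3349, Green 3.9561, Blue 12.0381, Gold 4.6708.
Lower quotas: Violet 12, Green 3, Blue 12, Gold 4 (sum 31, leaving 2 seats).
Remainders in descending order: Green 0.9561, Gold 0.6708, Violet 0.3349, Blue 0.0381.
The surplus seats go to Green, Gold.

Violet=12, Green=4, Blue=12, Gold=5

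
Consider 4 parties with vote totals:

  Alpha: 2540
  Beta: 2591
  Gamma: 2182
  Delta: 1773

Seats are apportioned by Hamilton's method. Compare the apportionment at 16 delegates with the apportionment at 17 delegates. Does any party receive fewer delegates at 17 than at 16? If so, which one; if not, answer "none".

At 16 seats: Alpha 4, Beta 5, Gamma 4, Delta 3.
At 17 seats: Alpha 5, Beta 5, Gamma 4, Delta 3.
No party's allocation decreased.

none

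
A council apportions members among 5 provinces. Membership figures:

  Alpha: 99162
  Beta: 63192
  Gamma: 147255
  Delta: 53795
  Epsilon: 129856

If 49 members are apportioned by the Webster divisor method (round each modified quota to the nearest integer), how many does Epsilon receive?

Standard divisor 493260/49 ≈ 10066.531; standard quotas: Alpha 9.851, Beta 6.277, Gamma 14.628, Delta 5.344, Epsilon 12.900.
Rounding to the nearest integer gives Alpha 10, Beta 6, Gamma 15, Delta 5, Epsilon 13 — total 49, matching the house size, so no adjustment is needed.
Epsilon receives 13.

13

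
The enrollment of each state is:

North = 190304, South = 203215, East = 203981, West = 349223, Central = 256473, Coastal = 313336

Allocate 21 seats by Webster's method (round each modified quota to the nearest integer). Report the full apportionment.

Standard divisor 1516532/21 ≈ 72215.81; standard quotas: North 2.635, South 2.814, East 2.825, West 4.836, Central 3.551, Coastal 4.339.
Rounding to the nearest integer gives 3, 3, 3, 5, 4, 4 = 22 seats, so the divisor must be adjusted.
With modified divisor 74700: modified quotas North 2.548, South 2.720, East 2.731, West 4.675, Central 3.433, Coastal 4.195.
Rounding to the nearest integer: North 3, South 3, East 3, West 5, Central 3, Coastal 4 (total 21).

North: 3, South: 3, East: 3, West: 5, Central: 3, Coastal: 4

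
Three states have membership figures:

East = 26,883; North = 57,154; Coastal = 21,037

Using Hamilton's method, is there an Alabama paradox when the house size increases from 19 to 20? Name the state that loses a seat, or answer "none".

none

At 19 seats: East 5, North 10, Coastal 4.
At 20 seats: East 5, North 11, Coastal 4.
No state's allocation decreased.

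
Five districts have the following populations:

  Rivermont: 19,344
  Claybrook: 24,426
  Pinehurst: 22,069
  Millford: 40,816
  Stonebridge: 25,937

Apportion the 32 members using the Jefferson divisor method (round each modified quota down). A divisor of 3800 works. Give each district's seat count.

Rivermont: 5, Claybrook: 6, Pinehurst: 5, Millford: 10, Stonebridge: 6

With modified divisor 3800: modified quotas Rivermont 5.091, Claybrook 6.428, Pinehurst 5.808, Millford 10.741, Stonebridge 6.826.
Rounding down: Rivermont 5, Claybrook 6, Pinehurst 5, Millford 10, Stonebridge 6 (total 32).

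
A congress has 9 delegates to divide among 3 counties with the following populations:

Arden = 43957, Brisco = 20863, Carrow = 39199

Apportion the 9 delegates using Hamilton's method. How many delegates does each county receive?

Arden: 4, Brisco: 2, Carrow: 3

Total 104019; standard divisor 104019/9 ≈ 11557.667.
Standard quotas: Arden 3.8033, Brisco 1.8051, Carrow 3.3916.
Lower quotas: Arden 3, Brisco 1, Carrow 3 (sum 7, leaving 2 seats).
Remainders in descending order: Brisco 0.8051, Arden 0.8033, Carrow 0.3916.
The surplus seats go to Brisco, Arden.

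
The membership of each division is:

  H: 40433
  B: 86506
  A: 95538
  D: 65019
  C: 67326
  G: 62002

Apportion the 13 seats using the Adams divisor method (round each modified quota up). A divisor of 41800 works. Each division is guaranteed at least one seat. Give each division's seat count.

With modified divisor 41800: modified quotas H 0.967, B 2.070, A 2.286, D 1.555, C 1.611, G 1.483.
Rounding up: H 1, B 3, A 3, D 2, C 2, G 2 (total 13).

H: 1, B: 3, A: 3, D: 2, C: 2, G: 2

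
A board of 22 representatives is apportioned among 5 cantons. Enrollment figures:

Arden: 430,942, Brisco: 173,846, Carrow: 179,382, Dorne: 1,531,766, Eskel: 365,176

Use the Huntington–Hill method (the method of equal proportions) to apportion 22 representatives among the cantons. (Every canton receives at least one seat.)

Arden 4, Brisco 1, Carrow 2, Dorne 12, Eskel 3

With divisor 123665: modified quotas Arden 3.485, Brisco 1.406, Carrow 1.451, Dorne 12.386, Eskel 2.953.
Geometric-mean thresholds: Arden √(3·4)=3.464, Brisco √(1·2)=1.414, Carrow √(1·2)=1.414, Dorne √(12·13)=12.490, Eskel √(2·3)=2.449.
Each quota rounded against its threshold gives Arden 4, Brisco 1, Carrow 2, Dorne 12, Eskel 3 (total 22).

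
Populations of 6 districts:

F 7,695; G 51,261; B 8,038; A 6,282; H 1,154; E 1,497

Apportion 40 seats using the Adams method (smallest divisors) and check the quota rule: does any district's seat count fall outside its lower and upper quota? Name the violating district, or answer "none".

G

Standard quotas: F 4.054, G 27.005, B 4.235, A 3.309, H 0.608, E 0.789.
Adams allocation: F 4, G 26, B 4, A 4, H 1, E 1.
G has quota 27.005 (lower 27, upper 28) but receives 26 — outside the quota interval.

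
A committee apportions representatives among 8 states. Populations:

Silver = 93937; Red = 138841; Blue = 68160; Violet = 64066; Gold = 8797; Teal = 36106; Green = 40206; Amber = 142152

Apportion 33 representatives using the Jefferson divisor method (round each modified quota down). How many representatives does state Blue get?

4

Standard divisor 592265/33 ≈ 17947.424; standard quotas: Silver 5.234, Red 7.736, Blue 3.798, Violet 3.570, Gold 0.490, Teal 2.012, Green 2.240, Amber 7.920.
Rounding down gives 5, 7, 3, 3, 0, 2, 2, 7 = 29 seats, so the divisor must be adjusted.
With modified divisor 15900: modified quotas Silver 5.908, Red 8.732, Blue 4.287, Violet 4.029, Gold 0.553, Teal 2.271, Green 2.529, Amber 8.940.
Rounding down: Silver 5, Red 8, Blue 4, Violet 4, Gold 0, Teal 2, Green 2, Amber 8 (total 33).
Blue receives 4.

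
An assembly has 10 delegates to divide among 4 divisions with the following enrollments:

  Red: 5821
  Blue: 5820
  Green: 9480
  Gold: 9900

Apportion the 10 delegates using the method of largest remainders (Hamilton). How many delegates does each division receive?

The standard divisor is 31021/10 ≈ 3102.1.
Standard quotas: Red 1.8765, Blue 1.8761, Green 3.0560, Gold 3.1914.
Lower quotas: Red 1, Blue 1, Green 3, Gold 3 (sum 8, leaving 2 seats).
Remainders in descending order: Red 0.8765, Blue 0.8761, Gold 0.1914, Green 0.0560.
Largest remainders: Red, Blue receive the extra seats.

Red=2, Blue=2, Green=3, Gold=3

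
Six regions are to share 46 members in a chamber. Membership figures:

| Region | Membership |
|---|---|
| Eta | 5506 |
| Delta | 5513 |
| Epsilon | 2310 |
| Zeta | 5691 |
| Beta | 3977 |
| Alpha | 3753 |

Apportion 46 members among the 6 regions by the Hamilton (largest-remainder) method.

Eta 9, Delta 10, Epsilon 4, Zeta 10, Beta 7, Alpha 6

Total 26750; standard divisor 26750/46 ≈ 581.522.
Standard quotas: Eta 9.4683, Delta 9.4803, Epsilon 3.9723, Zeta 9.7864, Beta 6.8390, Alpha 6.4538.
Lower quotas: Eta 9, Delta 9, Epsilon 3, Zeta 9, Beta 6, Alpha 6 (sum 42, leaving 4 seats).
Remainders in descending order: Epsilon 0.9723, Beta 0.8390, Zeta 0.7864, Delta 0.4803, Eta 0.4683, Alpha 0.4538.
The surplus seats go to Epsilon, Beta, Zeta, Delta.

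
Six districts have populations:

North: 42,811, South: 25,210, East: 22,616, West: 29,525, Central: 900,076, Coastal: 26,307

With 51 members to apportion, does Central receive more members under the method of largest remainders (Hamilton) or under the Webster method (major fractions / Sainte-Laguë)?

Hamilton: North 2, South 1, East 1, West 2, Central 44, Coastal 1.
Webster: North 2, South 1, East 1, West 1, Central 45, Coastal 1.
Central gets 44 under Hamilton and 45 under Webster.

Webster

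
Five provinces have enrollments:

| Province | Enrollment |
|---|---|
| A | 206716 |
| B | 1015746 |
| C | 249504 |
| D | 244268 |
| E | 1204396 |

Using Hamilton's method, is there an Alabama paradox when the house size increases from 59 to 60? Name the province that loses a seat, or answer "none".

At 59 seats: A 4, B 21, C 5, D 5, E 24.
At 60 seats: A 4, B 21, C 5, D 5, E 25.
No province's allocation decreased.

none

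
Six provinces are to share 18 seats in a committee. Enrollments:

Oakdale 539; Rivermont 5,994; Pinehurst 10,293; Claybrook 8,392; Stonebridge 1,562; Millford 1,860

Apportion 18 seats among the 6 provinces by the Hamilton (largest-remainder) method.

The standard divisor is 28640/18 ≈ 1591.111.
Standard quotas: Oakdale 0.3388, Rivermont 3.7672, Pinehurst 6.4691, Claybrook 5.2743, Stonebridge 0.9817, Millford 1.1690.
Lower quotas: Oakdale 0, Rivermont 3, Pinehurst 6, Claybrook 5, Stonebridge 0, Millford 1 (sum 15, leaving 3 seats).
Remainders in descending order: Stonebridge 0.9817, Rivermont 0.7672, Pinehurst 0.4691, Oakdale 0.3388, Claybrook 0.2743, Millford 0.1690.
Largest remainders: Stonebridge, Rivermont, Pinehurst receive the extra seats.

Oakdale 0, Rivermont 4, Pinehurst 7, Claybrook 5, Stonebridge 1, Millford 1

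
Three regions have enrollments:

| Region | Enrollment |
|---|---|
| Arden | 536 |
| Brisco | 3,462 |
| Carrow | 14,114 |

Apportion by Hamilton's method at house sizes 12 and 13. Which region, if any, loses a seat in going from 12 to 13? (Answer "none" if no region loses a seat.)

Arden

At 12 seats: Arden 1, Brisco 2, Carrow 9.
At 13 seats: Arden 0, Brisco 3, Carrow 10.
Arden drops from 1 to 0.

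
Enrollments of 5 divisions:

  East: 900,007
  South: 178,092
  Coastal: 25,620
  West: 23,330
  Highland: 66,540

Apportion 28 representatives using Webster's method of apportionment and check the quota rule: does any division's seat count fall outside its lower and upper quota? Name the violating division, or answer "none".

East

Standard quotas: East 21.113, South 4.178, Coastal 0.601, West 0.547, Highland 1.561.
Webster allocation: East 20, South 4, Coastal 1, West 1, Highland 2.
East has quota 21.113 (lower 21, upper 22) but receives 20 — outside the quota interval.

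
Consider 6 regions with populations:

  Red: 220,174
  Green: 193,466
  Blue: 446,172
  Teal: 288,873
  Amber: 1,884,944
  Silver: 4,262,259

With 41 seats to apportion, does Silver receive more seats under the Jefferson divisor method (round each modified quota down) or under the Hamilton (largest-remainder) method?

Jefferson: Red 1, Green 1, Blue 2, Teal 1, Amber 11, Silver 25.
Hamilton: Red 1, Green 1, Blue 2, Teal 2, Amber 11, Silver 24.
Silver gets 25 under Jefferson and 24 under Hamilton.

Jefferson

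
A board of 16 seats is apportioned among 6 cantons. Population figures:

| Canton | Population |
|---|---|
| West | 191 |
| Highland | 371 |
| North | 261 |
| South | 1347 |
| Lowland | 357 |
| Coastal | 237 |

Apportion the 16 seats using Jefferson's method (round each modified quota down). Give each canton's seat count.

Standard divisor 2764/16 ≈ 172.75; standard quotas: West 1.106, Highland 2.148, North 1.511, South 7.797, Lowland 2.067, Coastal 1.372.
Rounding down gives 1, 2, 1, 7, 2, 1 = 14 seats, so the divisor must be adjusted.
With modified divisor 140: modified quotas West 1.364, Highland 2.650, North 1.864, South 9.621, Lowland 2.550, Coastal 1.693.
Rounding down: West 1, Highland 2, North 1, South 9, Lowland 2, Coastal 1 (total 16).

West: 1, Highland: 2, North: 1, South: 9, Lowland: 2, Coastal: 1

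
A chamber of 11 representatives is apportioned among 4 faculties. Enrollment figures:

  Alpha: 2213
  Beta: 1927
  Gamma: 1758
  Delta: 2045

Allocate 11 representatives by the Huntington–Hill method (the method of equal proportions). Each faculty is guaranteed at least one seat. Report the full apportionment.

Alpha: 3, Beta: 3, Gamma: 2, Delta: 3

With divisor 752: modified quotas Alpha 2.943, Beta 2.562, Gamma 2.338, Delta 2.719.
Geometric-mean thresholds: Alpha √(2·3)=2.449, Beta √(2·3)=2.449, Gamma √(2·3)=2.449, Delta √(2·3)=2.449.
Each quota rounded against its threshold gives Alpha 3, Beta 3, Gamma 2, Delta 3 (total 11).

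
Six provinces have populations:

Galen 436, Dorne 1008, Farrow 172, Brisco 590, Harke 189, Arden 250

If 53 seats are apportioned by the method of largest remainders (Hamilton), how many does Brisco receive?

Standard divisor: 2645 ÷ 53 ≈ 49.906.
Standard quotas: Galen 8.736, Dorne 20.198, Farrow 3.447, Brisco 11.822, Harke 3.787, Arden 5.009.
Lower quotas: Galen 8, Dorne 20, Farrow 3, Brisco 11, Harke 3, Arden 5 (sum 50, leaving 3 seats).
Remainders in descending order: Brisco 0.822, Harke 0.787, Galen 0.736, Farrow 0.447, Dorne 0.198, Arden 0.009.
The surplus seats go to Brisco, Harke, Galen.
Brisco receives 12.

12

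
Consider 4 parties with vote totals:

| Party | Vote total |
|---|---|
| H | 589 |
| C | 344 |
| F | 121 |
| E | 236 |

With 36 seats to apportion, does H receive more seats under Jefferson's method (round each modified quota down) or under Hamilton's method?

Jefferson

Jefferson: H 17, C 10, F 3, E 6.
Hamilton: H 16, C 10, F 3, E 7.
H gets 17 under Jefferson and 16 under Hamilton.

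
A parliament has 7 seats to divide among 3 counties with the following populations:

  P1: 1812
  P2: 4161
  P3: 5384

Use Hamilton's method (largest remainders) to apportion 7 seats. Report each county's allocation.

P1: 1, P2: 3, P3: 3

Total 11357; standard divisor 11357/7 ≈ 1622.429.
Standard quotas: P1 1.1168, P2 2.5647, P3 3.3185.
Lower quotas: P1 1, P2 2, P3 3 (sum 6, leaving 1 seat).
Remainders in descending order: P2 0.5647, P3 0.3185, P1 0.1168.
The surplus seat goes to P2.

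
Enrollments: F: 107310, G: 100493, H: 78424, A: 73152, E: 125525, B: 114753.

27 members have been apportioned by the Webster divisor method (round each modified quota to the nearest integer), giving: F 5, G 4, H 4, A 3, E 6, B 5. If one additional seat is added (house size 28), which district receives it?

G

Priority for the next seat is population ÷ (current seats + 0.5).
Priorities: F 19510.909, G 22331.778, H 17427.556, A 20900.571, E 19311.538, B 20864.182.
Highest priority: G.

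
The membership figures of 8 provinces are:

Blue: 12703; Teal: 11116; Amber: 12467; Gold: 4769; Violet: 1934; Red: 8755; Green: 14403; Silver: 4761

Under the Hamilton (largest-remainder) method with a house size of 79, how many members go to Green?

16

Total 70908; standard divisor 70908/79 ≈ 897.57.
Standard quotas: Blue 14.1527, Teal 12.3846, Amber 13.8897, Gold 5.3132, Violet 2.1547, Red 9.7541, Green 16.0467, Silver 5.3043.
Lower quotas: Blue 14, Teal 12, Amber 13, Gold 5, Violet 2, Red 9, Green 16, Silver 5 (sum 76, leaving 3 seats).
Remainders in descending order: Amber 0.8897, Red 0.7541, Teal 0.3846, Gold 0.3132, Silver 0.3043, Violet 0.1547, Blue 0.1527, Green 0.0467.
The surplus seats go to Amber, Red, Teal.
Green receives 16.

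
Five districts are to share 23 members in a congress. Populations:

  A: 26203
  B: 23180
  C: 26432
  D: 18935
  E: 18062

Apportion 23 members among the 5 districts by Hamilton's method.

Total 112812; standard divisor 112812/23 ≈ 4904.87.
Standard quotas: A 5.3422, B 4.7259, C 5.3889, D 3.8604, E 3.6825.
Lower quotas: A 5, B 4, C 5, D 3, E 3 (sum 20, leaving 3 seats).
Remainders in descending order: D 0.8604, B 0.7259, E 0.6825, C 0.3889, A 0.3422.
The surplus seats go to D, B, E.

A=5, B=5, C=5, D=4, E=4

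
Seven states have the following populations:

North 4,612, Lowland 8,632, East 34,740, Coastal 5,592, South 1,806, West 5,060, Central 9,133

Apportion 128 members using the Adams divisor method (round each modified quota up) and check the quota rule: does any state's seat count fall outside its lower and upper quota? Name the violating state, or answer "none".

Standard quotas: North 8.485, Lowland 15.881, East 63.913, Coastal 10.288, South 3.323, West 9.309, Central 16.802.
Adams allocation: North 9, Lowland 16, East 62, Coastal 10, South 4, West 10, Central 17.
East has quota 63.913 (lower 63, upper 64) but receives 62 — outside the quota interval.

East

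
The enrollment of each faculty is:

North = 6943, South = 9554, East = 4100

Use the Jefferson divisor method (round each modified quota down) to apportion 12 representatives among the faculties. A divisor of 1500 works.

North 4, South 6, East 2

With modified divisor 1500: modified quotas North 4.629, South 6.369, East 2.733.
Rounding down: North 4, South 6, East 2 (total 12).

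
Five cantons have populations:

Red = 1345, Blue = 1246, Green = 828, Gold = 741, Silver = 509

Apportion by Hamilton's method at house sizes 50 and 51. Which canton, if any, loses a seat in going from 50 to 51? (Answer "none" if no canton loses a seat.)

At 50 seats: Red 14, Blue 13, Green 9, Gold 8, Silver 6.
At 51 seats: Red 15, Blue 14, Green 9, Gold 8, Silver 5.
Silver drops from 6 to 5.

Silver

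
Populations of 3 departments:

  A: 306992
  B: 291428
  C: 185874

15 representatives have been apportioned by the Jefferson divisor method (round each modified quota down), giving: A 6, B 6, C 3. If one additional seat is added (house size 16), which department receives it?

C

Priority for the next seat is population ÷ (current seats + 1).
Priorities: A 43856.000, B 41632.571, C 46468.500.
Highest priority: C.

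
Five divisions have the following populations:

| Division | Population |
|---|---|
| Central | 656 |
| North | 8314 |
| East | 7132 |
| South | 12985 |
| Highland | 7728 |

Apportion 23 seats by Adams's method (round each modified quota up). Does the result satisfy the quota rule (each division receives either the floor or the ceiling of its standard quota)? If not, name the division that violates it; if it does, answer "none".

Standard quotas: Central 0.410, North 5.194, East 4.456, South 8.112, Highland 4.828.
Adams allocation: Central 1, North 5, East 4, South 8, Highland 5.
Every allocation lies between the lower and upper quota.

none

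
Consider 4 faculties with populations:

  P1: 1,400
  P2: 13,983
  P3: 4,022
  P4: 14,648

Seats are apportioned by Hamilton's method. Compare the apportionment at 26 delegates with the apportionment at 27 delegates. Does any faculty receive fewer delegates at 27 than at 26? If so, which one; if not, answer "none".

At 26 seats: P1 1, P2 11, P3 3, P4 11.
At 27 seats: P1 1, P2 11, P3 3, P4 12.
No faculty's allocation decreased.

none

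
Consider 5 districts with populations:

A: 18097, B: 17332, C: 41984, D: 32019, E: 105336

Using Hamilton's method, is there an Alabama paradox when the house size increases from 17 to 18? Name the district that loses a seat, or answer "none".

At 17 seats: A 2, B 1, C 3, D 3, E 8.
At 18 seats: A 1, B 1, C 4, D 3, E 9.
A drops from 2 to 1.

A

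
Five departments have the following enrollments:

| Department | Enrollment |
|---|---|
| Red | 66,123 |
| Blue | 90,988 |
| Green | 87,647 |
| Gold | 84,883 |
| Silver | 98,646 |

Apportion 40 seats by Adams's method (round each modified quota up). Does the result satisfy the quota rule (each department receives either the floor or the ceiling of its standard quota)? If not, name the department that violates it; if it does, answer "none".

none

Standard quotas: Red 6.176, Blue 8.498, Green 8.186, Gold 7.928, Silver 9.213.
Adams allocation: Red 6, Blue 9, Green 8, Gold 8, Silver 9.
Every allocation lies between the lower and upper quota.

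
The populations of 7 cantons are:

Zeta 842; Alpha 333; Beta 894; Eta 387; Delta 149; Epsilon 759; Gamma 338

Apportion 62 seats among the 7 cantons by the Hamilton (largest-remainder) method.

Zeta 14, Alpha 6, Beta 15, Eta 6, Delta 2, Epsilon 13, Gamma 6

Standard divisor: 3702 ÷ 62 ≈ 59.71.
Standard quotas: Zeta 14.102, Alpha 5.577, Beta 14.972, Eta 6.481, Delta 2.495, Epsilon 12.712, Gamma 5.661.
Lower quotas: Zeta 14, Alpha 5, Beta 14, Eta 6, Delta 2, Epsilon 12, Gamma 5 (sum 58, leaving 4 seats).
Remainders in descending order: Beta 0.972, Epsilon 0.712, Gamma 0.661, Alpha 0.577, Delta 0.495, Eta 0.481, Zeta 0.102.
Largest remainders: Beta, Epsilon, Gamma, Alpha receive the extra seats.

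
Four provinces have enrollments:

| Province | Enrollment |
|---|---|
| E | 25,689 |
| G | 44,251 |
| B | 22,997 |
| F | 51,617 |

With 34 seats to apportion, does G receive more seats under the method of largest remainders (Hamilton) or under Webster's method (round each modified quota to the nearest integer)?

Webster

Hamilton: E 6, G 10, B 6, F 12.
Webster: E 6, G 11, B 5, F 12.
G gets 10 under Hamilton and 11 under Webster.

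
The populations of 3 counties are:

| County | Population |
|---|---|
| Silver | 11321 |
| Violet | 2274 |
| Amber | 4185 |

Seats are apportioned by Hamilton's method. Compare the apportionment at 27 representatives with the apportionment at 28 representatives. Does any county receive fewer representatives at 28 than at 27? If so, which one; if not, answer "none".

Violet

At 27 seats: Silver 17, Violet 4, Amber 6.
At 28 seats: Silver 18, Violet 3, Amber 7.
Violet drops from 4 to 3.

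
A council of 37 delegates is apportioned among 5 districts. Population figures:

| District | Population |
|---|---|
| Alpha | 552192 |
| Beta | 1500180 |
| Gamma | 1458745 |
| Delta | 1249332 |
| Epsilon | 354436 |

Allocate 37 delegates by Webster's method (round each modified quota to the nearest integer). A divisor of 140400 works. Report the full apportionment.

With modified divisor 140400: modified quotas Alpha 3.933, Beta 10.685, Gamma 10.390, Delta 8.898, Epsilon 2.524.
Rounding to the nearest integer: Alpha 4, Beta 11, Gamma 10, Delta 9, Epsilon 3 (total 37).

Alpha 4, Beta 11, Gamma 10, Delta 9, Epsilon 3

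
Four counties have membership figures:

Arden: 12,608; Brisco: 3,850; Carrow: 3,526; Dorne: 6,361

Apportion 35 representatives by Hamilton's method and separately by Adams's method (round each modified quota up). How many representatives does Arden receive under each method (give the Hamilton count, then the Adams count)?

Hamilton: Arden 17, Brisco 5, Carrow 5, Dorne 8.
Adams: Arden 16, Brisco 5, Carrow 5, Dorne 9.
Arden gets 17 under Hamilton and 16 under Adams.

17 and 16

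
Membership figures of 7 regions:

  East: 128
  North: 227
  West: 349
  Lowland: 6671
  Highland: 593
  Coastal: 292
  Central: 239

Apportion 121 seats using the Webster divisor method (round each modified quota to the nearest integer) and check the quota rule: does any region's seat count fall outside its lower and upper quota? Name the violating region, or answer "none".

Standard quotas: East 1.822, North 3.232, West 4.969, Lowland 94.975, Highland 8.443, Coastal 4.157, Central 3.403.
Webster allocation: East 2, North 3, West 5, Lowland 96, Highland 8, Coastal 4, Central 3.
Lowland has quota 94.975 (lower 94, upper 95) but receives 96 — outside the quota interval.

Lowland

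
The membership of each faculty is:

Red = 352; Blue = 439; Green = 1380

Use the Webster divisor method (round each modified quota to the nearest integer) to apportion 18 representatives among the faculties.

Red 3, Blue 4, Green 11

Standard divisor 2171/18 ≈ 120.611; standard quotas: Red 2.918, Blue 3.640, Green 11.442.
Rounding to the nearest integer gives Red 3, Blue 4, Green 11 — total 18, matching the house size, so no adjustment is needed.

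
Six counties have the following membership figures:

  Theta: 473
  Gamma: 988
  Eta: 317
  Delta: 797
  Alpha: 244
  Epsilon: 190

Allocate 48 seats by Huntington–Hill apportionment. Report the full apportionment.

With divisor 63.5: modified quotas Theta 7.449, Gamma 15.559, Eta 4.992, Delta 12.551, Alpha 3.843, Epsilon 2.992.
Geometric-mean thresholds: Theta √(7·8)=7.483, Gamma √(15·16)=15.492, Eta √(4·5)=4.472, Delta √(12·13)=12.490, Alpha √(3·4)=3.464, Epsilon √(2·3)=2.449.
Each quota rounded against its threshold gives Theta 7, Gamma 16, Eta 5, Delta 13, Alpha 4, Epsilon 3 (total 48).

Theta: 7, Gamma: 16, Eta: 5, Delta: 13, Alpha: 4, Epsilon: 3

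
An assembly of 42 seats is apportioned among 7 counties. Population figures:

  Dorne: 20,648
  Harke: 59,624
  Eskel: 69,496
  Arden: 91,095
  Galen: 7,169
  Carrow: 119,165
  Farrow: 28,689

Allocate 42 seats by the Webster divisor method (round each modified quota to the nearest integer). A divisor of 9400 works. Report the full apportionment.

With modified divisor 9400: modified quotas Dorne 2.197, Harke 6.343, Eskel 7.393, Arden 9.691, Galen 0.763, Carrow 12.677, Farrow 3.052.
Rounding to the nearest integer: Dorne 2, Harke 6, Eskel 7, Arden 10, Galen 1, Carrow 13, Farrow 3 (total 42).

Dorne 2, Harke 6, Eskel 7, Arden 10, Galen 1, Carrow 13, Farrow 3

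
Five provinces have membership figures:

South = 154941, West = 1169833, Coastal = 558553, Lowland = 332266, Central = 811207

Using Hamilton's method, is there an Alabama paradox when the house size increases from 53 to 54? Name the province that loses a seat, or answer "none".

At 53 seats: South 3, West 20, Coastal 10, Lowland 6, Central 14.
At 54 seats: South 3, West 21, Coastal 10, Lowland 6, Central 14.
No province's allocation decreased.

none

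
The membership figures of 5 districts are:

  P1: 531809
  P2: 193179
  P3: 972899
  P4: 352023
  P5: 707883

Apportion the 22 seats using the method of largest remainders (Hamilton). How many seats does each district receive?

P1 4, P2 1, P3 8, P4 3, P5 6

Total 2757793; standard divisor 2757793/22 ≈ 125354.227.
Standard quotas: P1 4.2424, P2 1.5411, P3 7.7612, P4 2.8082, P5 5.6471.
Lower quotas: P1 4, P2 1, P3 7, P4 2, P5 5 (sum 19, leaving 3 seats).
Remainders in descending order: P4 0.8082, P3 0.7612, P5 0.6471, P2 0.5411, P1 0.2424.
The surplus seats go to P4, P3, P5.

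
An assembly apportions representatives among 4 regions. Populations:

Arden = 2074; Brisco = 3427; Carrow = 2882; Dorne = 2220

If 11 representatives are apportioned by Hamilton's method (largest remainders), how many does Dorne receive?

2

The standard divisor is 10603/11 ≈ 963.909.
Standard quotas: Arden 2.152, Brisco 3.555, Carrow 2.990, Dorne 2.303.
Lower quotas: Arden 2, Brisco 3, Carrow 2, Dorne 2 (sum 9, leaving 2 seats).
Remainders in descending order: Carrow 0.990, Brisco 0.555, Dorne 0.303, Arden 0.152.
Largest remainders: Carrow, Brisco receive the extra seats.
Dorne receives 2.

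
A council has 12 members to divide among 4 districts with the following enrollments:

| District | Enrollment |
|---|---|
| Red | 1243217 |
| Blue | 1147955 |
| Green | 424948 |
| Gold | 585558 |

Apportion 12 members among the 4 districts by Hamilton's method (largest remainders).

Red 4, Blue 4, Green 2, Gold 2

Standard divisor: 3401678 ÷ 12 ≈ 283473.167.
Standard quotas: Red 4.3857, Blue 4.0496, Green 1.4991, Gold 2.0657.
Lower quotas: Red 4, Blue 4, Green 1, Gold 2 (sum 11, leaving 1 seat).
Remainders in descending order: Green 0.4991, Red 0.3857, Gold 0.0657, Blue 0.0496.
Largest remainder: Green receives the extra seat.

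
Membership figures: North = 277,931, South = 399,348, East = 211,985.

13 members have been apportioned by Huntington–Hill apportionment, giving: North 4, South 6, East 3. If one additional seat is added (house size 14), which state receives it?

North

Priority for the next seat is population ÷ (√(s·(s+1))).
Priorities: North 62147.261, South 61620.734, East 61194.798.
Highest priority: North.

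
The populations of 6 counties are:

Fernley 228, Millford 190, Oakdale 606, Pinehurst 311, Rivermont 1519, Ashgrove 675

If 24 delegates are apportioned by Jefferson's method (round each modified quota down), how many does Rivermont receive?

Standard divisor 3529/24 ≈ 147.042; standard quotas: Fernley 1.551, Millford 1.292, Oakdale 4.121, Pinehurst 2.115, Rivermont 10.330, Ashgrove 4.591.
Rounding down gives 1, 1, 4, 2, 10, 4 = 22 seats, so the divisor must be adjusted.
With modified divisor 130: modified quotas Fernley 1.754, Millford 1.462, Oakdale 4.662, Pinehurst 2.392, Rivermont 11.685, Ashgrove 5.192.
Rounding down: Fernley 1, Millford 1, Oakdale 4, Pinehurst 2, Rivermont 11, Ashgrove 5 (total 24).
Rivermont receives 11.

11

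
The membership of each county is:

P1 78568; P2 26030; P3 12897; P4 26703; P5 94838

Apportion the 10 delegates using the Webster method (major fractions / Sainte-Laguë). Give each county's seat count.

P1 3; P2 1; P3 1; P4 1; P5 4

Standard divisor 239036/10 ≈ 23903.6; standard quotas: P1 3.287, P2 1.089, P3 0.540, P4 1.117, P5 3.968.
Rounding to the nearest integer gives P1 3, P2 1, P3 1, P4 1, P5 4 — total 10, matching the house size, so no adjustment is needed.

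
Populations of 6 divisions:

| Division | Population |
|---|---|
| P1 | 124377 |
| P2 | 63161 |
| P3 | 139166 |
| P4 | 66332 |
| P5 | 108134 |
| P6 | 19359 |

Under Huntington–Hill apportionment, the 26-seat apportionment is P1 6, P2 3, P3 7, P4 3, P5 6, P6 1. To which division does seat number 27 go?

P1

Priority for the next seat is population ÷ (√(s·(s+1))).
Priorities: P1 19191.788, P2 18233.010, P3 18596.839, P4 19148.399, P5 16685.438, P6 13688.880.
Highest priority: P1.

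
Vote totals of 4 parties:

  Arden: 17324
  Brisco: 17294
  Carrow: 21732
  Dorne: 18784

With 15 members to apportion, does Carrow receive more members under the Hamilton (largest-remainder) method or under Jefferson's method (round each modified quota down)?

Hamilton: Arden 4, Brisco 3, Carrow 4, Dorne 4.
Jefferson: Arden 3, Brisco 3, Carrow 5, Dorne 4.
Carrow gets 4 under Hamilton and 5 under Jefferson.

Jefferson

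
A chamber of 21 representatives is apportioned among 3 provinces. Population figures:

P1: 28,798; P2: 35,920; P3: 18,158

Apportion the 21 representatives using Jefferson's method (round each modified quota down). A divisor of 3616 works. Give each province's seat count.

With modified divisor 3616: modified quotas P1 7.964, P2 9.934, P3 5.022.
Rounding down: P1 7, P2 9, P3 5 (total 21).

P1 7, P2 9, P3 5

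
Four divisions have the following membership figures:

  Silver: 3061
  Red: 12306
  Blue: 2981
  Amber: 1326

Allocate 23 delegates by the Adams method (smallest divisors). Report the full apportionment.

Standard divisor 19674/23 ≈ 855.391; standard quotas: Silver 3.578, Red 14.386, Blue 3.485, Amber 1.550.
Rounding up gives 4, 15, 4, 2 = 25 seats, so the divisor must be adjusted.
With modified divisor 970: modified quotas Silver 3.156, Red 12.687, Blue 3.073, Amber 1.367.
Rounding up: Silver 4, Red 13, Blue 4, Amber 2 (total 23).

Silver=4; Red=13; Blue=4; Amber=2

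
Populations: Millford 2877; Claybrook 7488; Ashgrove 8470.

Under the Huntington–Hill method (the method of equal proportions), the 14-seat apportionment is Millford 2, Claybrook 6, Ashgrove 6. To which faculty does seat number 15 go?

Ashgrove

Priority for the next seat is population ÷ (√(s·(s+1))).
Priorities: Millford 1174.530, Claybrook 1155.423, Ashgrove 1306.949.
Highest priority: Ashgrove.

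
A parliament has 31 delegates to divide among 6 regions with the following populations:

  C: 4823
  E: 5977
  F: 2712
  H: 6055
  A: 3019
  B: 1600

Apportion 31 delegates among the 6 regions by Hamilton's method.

The standard divisor is 24186/31 ≈ 780.194.
Standard quotas: C 6.1818, E 7.6609, F 3.4761, H 7.7609, A 3.8696, B 2.0508.
Lower quotas: C 6, E 7, F 3, H 7, A 3, B 2 (sum 28, leaving 3 seats).
Remainders in descending order: A 0.8696, H 0.7609, E 0.6609, F 0.4761, C 0.1818, B 0.0508.
The surplus seats go to A, H, E.

C=6, E=8, F=3, H=8, A=4, B=2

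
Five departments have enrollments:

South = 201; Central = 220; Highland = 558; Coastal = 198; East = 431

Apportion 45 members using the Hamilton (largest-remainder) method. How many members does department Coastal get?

The standard divisor is 1608/45 ≈ 35.733.
Standard quotas: South 5.625, Central 6.157, Highland 15.616, Coastal 5.541, East 12.062.
Lower quotas: South 5, Central 6, Highland 15, Coastal 5, East 12 (sum 43, leaving 2 seats).
Remainders in descending order: South 0.625, Highland 0.616, Coastal 0.541, Central 0.157, East 0.062.
Largest remainders: South, Highland receive the extra seats.
Coastal receives 5.

5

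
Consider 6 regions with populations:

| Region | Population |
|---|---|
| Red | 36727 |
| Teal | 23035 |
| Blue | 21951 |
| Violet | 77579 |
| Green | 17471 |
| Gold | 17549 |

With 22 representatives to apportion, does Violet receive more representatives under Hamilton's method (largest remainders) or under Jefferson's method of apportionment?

Jefferson

Hamilton: Red 4, Teal 3, Blue 2, Violet 9, Green 2, Gold 2.
Jefferson: Red 4, Teal 2, Blue 2, Violet 10, Green 2, Gold 2.
Violet gets 9 under Hamilton and 10 under Jefferson.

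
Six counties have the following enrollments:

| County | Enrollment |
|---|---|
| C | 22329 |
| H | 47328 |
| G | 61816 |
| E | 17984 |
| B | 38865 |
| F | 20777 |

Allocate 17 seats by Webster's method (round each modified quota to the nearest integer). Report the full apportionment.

C=2; H=4; G=5; E=1; B=3; F=2

Standard divisor 209099/17 ≈ 12299.941; standard quotas: C 1.815, H 3.848, G 5.026, E 1.462, B 3.160, F 1.689.
Rounding to the nearest integer gives C 2, H 4, G 5, E 1, B 3, F 2 — total 17, matching the house size, so no adjustment is needed.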